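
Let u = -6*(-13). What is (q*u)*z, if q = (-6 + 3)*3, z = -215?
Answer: 150930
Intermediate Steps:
u = 78
q = -9 (q = -3*3 = -9)
(q*u)*z = -9*78*(-215) = -702*(-215) = 150930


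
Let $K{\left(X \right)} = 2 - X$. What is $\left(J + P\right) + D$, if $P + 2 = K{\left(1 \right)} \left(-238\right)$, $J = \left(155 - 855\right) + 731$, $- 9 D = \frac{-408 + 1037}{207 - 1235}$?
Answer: $- \frac{1933039}{9252} \approx -208.93$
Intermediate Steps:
$D = \frac{629}{9252}$ ($D = - \frac{\left(-408 + 1037\right) \frac{1}{207 - 1235}}{9} = - \frac{629 \frac{1}{-1028}}{9} = - \frac{629 \left(- \frac{1}{1028}\right)}{9} = \left(- \frac{1}{9}\right) \left(- \frac{629}{1028}\right) = \frac{629}{9252} \approx 0.067985$)
$J = 31$ ($J = -700 + 731 = 31$)
$P = -240$ ($P = -2 + \left(2 - 1\right) \left(-238\right) = -2 + 1 \left(-238\right) = -2 - 238 = -240$)
$\left(J + P\right) + D = \left(31 - 240\right) + \frac{629}{9252} = -209 + \frac{629}{9252} = - \frac{1933039}{9252}$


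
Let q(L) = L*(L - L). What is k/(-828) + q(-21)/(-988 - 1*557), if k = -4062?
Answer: 677/138 ≈ 4.9058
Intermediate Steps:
q(L) = 0 (q(L) = L*0 = 0)
k/(-828) + q(-21)/(-988 - 1*557) = -4062/(-828) + 0/(-988 - 1*557) = -4062*(-1/828) + 0/(-988 - 557) = 677/138 + 0/(-1545) = 677/138 + 0*(-1/1545) = 677/138 + 0 = 677/138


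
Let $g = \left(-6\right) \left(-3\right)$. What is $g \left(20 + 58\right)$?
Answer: $1404$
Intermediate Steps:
$g = 18$
$g \left(20 + 58\right) = 18 \left(20 + 58\right) = 18 \cdot 78 = 1404$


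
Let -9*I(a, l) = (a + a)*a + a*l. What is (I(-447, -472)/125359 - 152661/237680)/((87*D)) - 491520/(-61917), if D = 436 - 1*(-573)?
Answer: 1285579780182870960337/161945350009999798320 ≈ 7.9384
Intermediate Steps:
I(a, l) = -2*a**2/9 - a*l/9 (I(a, l) = -((a + a)*a + a*l)/9 = -((2*a)*a + a*l)/9 = -(2*a**2 + a*l)/9 = -2*a**2/9 - a*l/9)
D = 1009 (D = 436 + 573 = 1009)
(I(-447, -472)/125359 - 152661/237680)/((87*D)) - 491520/(-61917) = (-1/9*(-447)*(-472 + 2*(-447))/125359 - 152661/237680)/((87*1009)) - 491520/(-61917) = (-1/9*(-447)*(-472 - 894)*(1/125359) - 152661*1/237680)/87783 - 491520*(-1/61917) = (-1/9*(-447)*(-1366)*(1/125359) - 152661/237680)*(1/87783) + 163840/20639 = (-203534/3*1/125359 - 152661/237680)*(1/87783) + 163840/20639 = (-203534/376077 - 152661/237680)*(1/87783) + 163840/20639 = -105788252017/89385981360*1/87783 + 163840/20639 = -105788252017/7846569601724880 + 163840/20639 = 1285579780182870960337/161945350009999798320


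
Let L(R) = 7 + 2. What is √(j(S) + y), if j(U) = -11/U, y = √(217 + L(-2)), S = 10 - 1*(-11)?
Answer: √(-231 + 441*√226)/21 ≈ 3.8091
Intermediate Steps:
S = 21 (S = 10 + 11 = 21)
L(R) = 9
y = √226 (y = √(217 + 9) = √226 ≈ 15.033)
√(j(S) + y) = √(-11/21 + √226)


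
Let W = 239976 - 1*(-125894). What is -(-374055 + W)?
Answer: 8185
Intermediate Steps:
W = 365870 (W = 239976 + 125894 = 365870)
-(-374055 + W) = -(-374055 + 365870) = -1*(-8185) = 8185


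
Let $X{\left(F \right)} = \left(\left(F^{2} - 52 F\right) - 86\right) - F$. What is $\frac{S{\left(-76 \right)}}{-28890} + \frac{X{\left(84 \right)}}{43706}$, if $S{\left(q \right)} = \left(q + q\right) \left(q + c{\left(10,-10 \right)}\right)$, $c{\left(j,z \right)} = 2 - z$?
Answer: $- \frac{88106737}{315666585} \approx -0.27911$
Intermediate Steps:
$S{\left(q \right)} = 2 q \left(12 + q\right)$ ($S{\left(q \right)} = \left(q + q\right) \left(q + \left(2 - -10\right)\right) = 2 q \left(q + \left(2 + 10\right)\right) = 2 q \left(q + 12\right) = 2 q \left(12 + q\right)$)
$X{\left(F \right)} = -86 + F^{2} - 53 F$ ($X{\left(F \right)} = \left(-86 + F^{2} - 52 F\right) - F = -86 + F^{2} - 53 F$)
$\frac{S{\left(-76 \right)}}{-28890} + \frac{X{\left(84 \right)}}{43706} = \frac{2 \left(-76\right) \left(12 - 76\right)}{-28890} + \frac{-86 + 84^{2} - 4452}{43706} = 2 \left(-76\right) \left(-64\right) \left(- \frac{1}{28890}\right) + \left(-86 + 7056 - 4452\right) \frac{1}{43706} = 9728 \left(- \frac{1}{28890}\right) + 2518 \cdot \frac{1}{43706} = - \frac{4864}{14445} + \frac{1259}{21853} = - \frac{88106737}{315666585}$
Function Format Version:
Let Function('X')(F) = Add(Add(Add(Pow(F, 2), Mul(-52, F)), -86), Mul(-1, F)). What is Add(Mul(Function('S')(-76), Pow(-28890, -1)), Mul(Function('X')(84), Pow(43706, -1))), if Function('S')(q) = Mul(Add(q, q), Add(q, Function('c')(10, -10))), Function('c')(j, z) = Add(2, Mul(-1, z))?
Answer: Rational(-88106737, 315666585) ≈ -0.27911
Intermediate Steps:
Function('S')(q) = Mul(2, q, Add(12, q)) (Function('S')(q) = Mul(Add(q, q), Add(q, Add(2, Mul(-1, -10)))) = Mul(Mul(2, q), Add(q, Add(2, 10))) = Mul(Mul(2, q), Add(q, 12)) = Mul(Mul(2, q), Add(12, q)) = Mul(2, q, Add(12, q)))
Function('X')(F) = Add(-86, Pow(F, 2), Mul(-53, F)) (Function('X')(F) = Add(Add(-86, Pow(F, 2), Mul(-52, F)), Mul(-1, F)) = Add(-86, Pow(F, 2), Mul(-53, F)))
Add(Mul(Function('S')(-76), Pow(-28890, -1)), Mul(Function('X')(84), Pow(43706, -1))) = Add(Mul(Mul(2, -76, Add(12, -76)), Pow(-28890, -1)), Mul(Add(-86, Pow(84, 2), Mul(-53, 84)), Pow(43706, -1))) = Add(Mul(Mul(2, -76, -64), Rational(-1, 28890)), Mul(Add(-86, 7056, -4452), Rational(1, 43706))) = Add(Mul(9728, Rational(-1, 28890)), Mul(2518, Rational(1, 43706))) = Add(Rational(-4864, 14445), Rational(1259, 21853)) = Rational(-88106737, 315666585)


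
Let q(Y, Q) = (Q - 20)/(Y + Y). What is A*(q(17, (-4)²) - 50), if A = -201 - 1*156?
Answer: 17892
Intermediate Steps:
A = -357 (A = -201 - 156 = -357)
q(Y, Q) = (-20 + Q)/(2*Y) (q(Y, Q) = (-20 + Q)/((2*Y)) = (-20 + Q)*(1/(2*Y)) = (-20 + Q)/(2*Y))
A*(q(17, (-4)²) - 50) = -357*((½)*(-20 + (-4)²)/17 - 50) = -357*((½)*(1/17)*(-20 + 16) - 50) = -357*((½)*(1/17)*(-4) - 50) = -357*(-2/17 - 50) = -357*(-852/17) = 17892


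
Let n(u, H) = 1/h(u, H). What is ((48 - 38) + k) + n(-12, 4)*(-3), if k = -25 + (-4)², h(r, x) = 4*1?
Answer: ¼ ≈ 0.25000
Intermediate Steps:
h(r, x) = 4
k = -9 (k = -25 + 16 = -9)
n(u, H) = ¼ (n(u, H) = 1/4 = ¼)
((48 - 38) + k) + n(-12, 4)*(-3) = ((48 - 38) - 9) + (¼)*(-3) = (10 - 9) - ¾ = 1 - ¾ = ¼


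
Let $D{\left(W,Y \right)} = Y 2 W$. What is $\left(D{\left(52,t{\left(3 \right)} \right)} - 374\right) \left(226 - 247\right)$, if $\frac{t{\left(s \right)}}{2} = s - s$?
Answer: $7854$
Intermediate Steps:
$t{\left(s \right)} = 0$ ($t{\left(s \right)} = 2 \left(s - s\right) = 2 \cdot 0 = 0$)
$D{\left(W,Y \right)} = 2 W Y$ ($D{\left(W,Y \right)} = 2 Y W = 2 W Y$)
$\left(D{\left(52,t{\left(3 \right)} \right)} - 374\right) \left(226 - 247\right) = \left(2 \cdot 52 \cdot 0 - 374\right) \left(226 - 247\right) = \left(0 - 374\right) \left(-21\right) = \left(-374\right) \left(-21\right) = 7854$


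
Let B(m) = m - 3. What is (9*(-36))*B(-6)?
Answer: 2916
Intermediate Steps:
B(m) = -3 + m
(9*(-36))*B(-6) = (9*(-36))*(-3 - 6) = -324*(-9) = 2916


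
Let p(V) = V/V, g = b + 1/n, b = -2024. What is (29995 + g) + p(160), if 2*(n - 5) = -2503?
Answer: 69734194/2493 ≈ 27972.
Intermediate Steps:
n = -2493/2 (n = 5 + (½)*(-2503) = 5 - 2503/2 = -2493/2 ≈ -1246.5)
g = -5045834/2493 (g = -2024 + 1/(-2493/2) = -2024 - 2/2493 = -5045834/2493 ≈ -2024.0)
p(V) = 1
(29995 + g) + p(160) = (29995 - 5045834/2493) + 1 = 69731701/2493 + 1 = 69734194/2493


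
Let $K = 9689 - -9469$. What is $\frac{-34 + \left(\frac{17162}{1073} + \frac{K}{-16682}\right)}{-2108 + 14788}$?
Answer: $- \frac{171426387}{113484643240} \approx -0.0015106$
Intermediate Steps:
$K = 19158$ ($K = 9689 + 9469 = 19158$)
$\frac{-34 + \left(\frac{17162}{1073} + \frac{K}{-16682}\right)}{-2108 + 14788} = \frac{-34 + \left(\frac{17162}{1073} + \frac{19158}{-16682}\right)}{-2108 + 14788} = \frac{-34 + \left(17162 \cdot \frac{1}{1073} + 19158 \left(- \frac{1}{16682}\right)\right)}{12680} = \left(-34 + \left(\frac{17162}{1073} - \frac{9579}{8341}\right)\right) \frac{1}{12680} = \left(-34 + \frac{132869975}{8949893}\right) \frac{1}{12680} = \left(- \frac{171426387}{8949893}\right) \frac{1}{12680} = - \frac{171426387}{113484643240}$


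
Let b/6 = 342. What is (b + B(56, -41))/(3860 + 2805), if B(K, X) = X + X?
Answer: 394/1333 ≈ 0.29557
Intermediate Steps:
B(K, X) = 2*X
b = 2052 (b = 6*342 = 2052)
(b + B(56, -41))/(3860 + 2805) = (2052 + 2*(-41))/(3860 + 2805) = (2052 - 82)/6665 = 1970*(1/6665) = 394/1333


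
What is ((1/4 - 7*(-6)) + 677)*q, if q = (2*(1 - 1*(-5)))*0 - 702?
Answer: -1009827/2 ≈ -5.0491e+5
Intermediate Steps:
q = -702 (q = (2*(1 + 5))*0 - 702 = (2*6)*0 - 702 = 12*0 - 702 = 0 - 702 = -702)
((1/4 - 7*(-6)) + 677)*q = ((1/4 - 7*(-6)) + 677)*(-702) = ((¼ + 42) + 677)*(-702) = (169/4 + 677)*(-702) = (2877/4)*(-702) = -1009827/2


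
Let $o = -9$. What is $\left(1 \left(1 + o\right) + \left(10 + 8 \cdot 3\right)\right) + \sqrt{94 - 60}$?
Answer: $26 + \sqrt{34} \approx 31.831$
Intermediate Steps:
$\left(1 \left(1 + o\right) + \left(10 + 8 \cdot 3\right)\right) + \sqrt{94 - 60} = \left(1 \left(1 - 9\right) + \left(10 + 8 \cdot 3\right)\right) + \sqrt{94 - 60} = \left(1 \left(-8\right) + \left(10 + 24\right)\right) + \sqrt{94 - 60} = \left(-8 + 34\right) + \sqrt{34} = 26 + \sqrt{34}$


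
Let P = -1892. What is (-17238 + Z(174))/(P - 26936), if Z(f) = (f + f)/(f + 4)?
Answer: 383502/641423 ≈ 0.59789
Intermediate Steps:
Z(f) = 2*f/(4 + f) (Z(f) = (2*f)/(4 + f) = 2*f/(4 + f))
(-17238 + Z(174))/(P - 26936) = (-17238 + 2*174/(4 + 174))/(-1892 - 26936) = (-17238 + 2*174/178)/(-28828) = (-17238 + 2*174*(1/178))*(-1/28828) = (-17238 + 174/89)*(-1/28828) = -1534008/89*(-1/28828) = 383502/641423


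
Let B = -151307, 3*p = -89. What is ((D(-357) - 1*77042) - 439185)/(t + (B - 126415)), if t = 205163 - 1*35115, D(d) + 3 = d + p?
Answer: 774925/161511 ≈ 4.7980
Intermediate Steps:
p = -89/3 (p = (⅓)*(-89) = -89/3 ≈ -29.667)
D(d) = -98/3 + d (D(d) = -3 + (d - 89/3) = -3 + (-89/3 + d) = -98/3 + d)
t = 170048 (t = 205163 - 35115 = 170048)
((D(-357) - 1*77042) - 439185)/(t + (B - 126415)) = (((-98/3 - 357) - 1*77042) - 439185)/(170048 + (-151307 - 126415)) = ((-1169/3 - 77042) - 439185)/(170048 - 277722) = (-232295/3 - 439185)/(-107674) = -1549850/3*(-1/107674) = 774925/161511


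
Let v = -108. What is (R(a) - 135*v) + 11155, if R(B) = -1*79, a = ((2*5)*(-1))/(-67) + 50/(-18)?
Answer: 25656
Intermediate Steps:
a = -1585/603 (a = (10*(-1))*(-1/67) + 50*(-1/18) = -10*(-1/67) - 25/9 = 10/67 - 25/9 = -1585/603 ≈ -2.6285)
R(B) = -79
(R(a) - 135*v) + 11155 = (-79 - 135*(-108)) + 11155 = (-79 + 14580) + 11155 = 14501 + 11155 = 25656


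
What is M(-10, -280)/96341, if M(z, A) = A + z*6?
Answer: -340/96341 ≈ -0.0035291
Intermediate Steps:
M(z, A) = A + 6*z
M(-10, -280)/96341 = (-280 + 6*(-10))/96341 = (-280 - 60)*(1/96341) = -340*1/96341 = -340/96341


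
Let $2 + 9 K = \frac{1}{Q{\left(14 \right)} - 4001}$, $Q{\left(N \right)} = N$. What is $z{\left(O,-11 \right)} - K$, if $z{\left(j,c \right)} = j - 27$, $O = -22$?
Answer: $- \frac{1750292}{35883} \approx -48.778$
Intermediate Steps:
$z{\left(j,c \right)} = -27 + j$ ($z{\left(j,c \right)} = j - 27 = -27 + j$)
$K = - \frac{7975}{35883}$ ($K = - \frac{2}{9} + \frac{1}{9 \left(14 - 4001\right)} = - \frac{2}{9} + \frac{1}{9 \left(-3987\right)} = - \frac{2}{9} + \frac{1}{9} \left(- \frac{1}{3987}\right) = - \frac{2}{9} - \frac{1}{35883} = - \frac{7975}{35883} \approx -0.22225$)
$z{\left(O,-11 \right)} - K = \left(-27 - 22\right) - - \frac{7975}{35883} = -49 + \frac{7975}{35883} = - \frac{1750292}{35883}$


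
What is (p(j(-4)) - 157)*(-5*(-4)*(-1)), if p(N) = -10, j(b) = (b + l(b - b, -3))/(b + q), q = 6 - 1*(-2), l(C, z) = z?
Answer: 3340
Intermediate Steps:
q = 8 (q = 6 + 2 = 8)
j(b) = (-3 + b)/(8 + b) (j(b) = (b - 3)/(b + 8) = (-3 + b)/(8 + b))
(p(j(-4)) - 157)*(-5*(-4)*(-1)) = (-10 - 157)*(-5*(-4)*(-1)) = -3340*(-1) = -167*(-20) = 3340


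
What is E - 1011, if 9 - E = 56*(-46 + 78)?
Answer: -2794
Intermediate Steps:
E = -1783 (E = 9 - 56*(-46 + 78) = 9 - 56*32 = 9 - 1*1792 = 9 - 1792 = -1783)
E - 1011 = -1783 - 1011 = -2794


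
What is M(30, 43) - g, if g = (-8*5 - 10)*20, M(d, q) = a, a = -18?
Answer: 982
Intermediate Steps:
M(d, q) = -18
g = -1000 (g = (-40 - 10)*20 = -50*20 = -1000)
M(30, 43) - g = -18 - 1*(-1000) = -18 + 1000 = 982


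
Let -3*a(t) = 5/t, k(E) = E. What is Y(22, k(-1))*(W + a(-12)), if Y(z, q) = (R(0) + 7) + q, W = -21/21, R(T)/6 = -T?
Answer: -31/6 ≈ -5.1667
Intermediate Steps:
R(T) = -6*T (R(T) = 6*(-T) = -6*T)
W = -1 (W = -21*1/21 = -1)
Y(z, q) = 7 + q (Y(z, q) = (-6*0 + 7) + q = (0 + 7) + q = 7 + q)
a(t) = -5/(3*t)
Y(22, k(-1))*(W + a(-12)) = (7 - 1)*(-1 - 5/3/(-12)) = 6*(-1 - 5/3*(-1/12)) = 6*(-1 + 5/36) = 6*(-31/36) = -31/6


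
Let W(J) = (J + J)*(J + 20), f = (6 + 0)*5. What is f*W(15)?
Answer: 31500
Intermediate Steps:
f = 30 (f = 6*5 = 30)
W(J) = 2*J*(20 + J) (W(J) = (2*J)*(20 + J) = 2*J*(20 + J))
f*W(15) = 30*(2*15*(20 + 15)) = 30*(2*15*35) = 30*1050 = 31500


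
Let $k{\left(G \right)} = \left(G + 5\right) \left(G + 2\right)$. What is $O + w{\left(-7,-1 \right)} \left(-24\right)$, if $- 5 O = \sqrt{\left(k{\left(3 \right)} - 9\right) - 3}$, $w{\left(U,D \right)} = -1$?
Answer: $24 - \frac{2 \sqrt{7}}{5} \approx 22.942$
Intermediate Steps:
$k{\left(G \right)} = \left(2 + G\right) \left(5 + G\right)$ ($k{\left(G \right)} = \left(5 + G\right) \left(2 + G\right) = \left(2 + G\right) \left(5 + G\right)$)
$O = - \frac{2 \sqrt{7}}{5}$ ($O = - \frac{\sqrt{\left(\left(10 + 3^{2} + 7 \cdot 3\right) - 9\right) - 3}}{5} = - \frac{\sqrt{\left(\left(10 + 9 + 21\right) - 9\right) - 3}}{5} = - \frac{\sqrt{\left(40 - 9\right) - 3}}{5} = - \frac{\sqrt{31 - 3}}{5} = - \frac{\sqrt{28}}{5} = - \frac{2 \sqrt{7}}{5} \approx -1.0583$)
$O + w{\left(-7,-1 \right)} \left(-24\right) = - \frac{2 \sqrt{7}}{5} - -24 = - \frac{2 \sqrt{7}}{5} + 24 = 24 - \frac{2 \sqrt{7}}{5}$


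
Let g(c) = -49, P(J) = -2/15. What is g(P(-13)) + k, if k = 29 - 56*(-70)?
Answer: 3900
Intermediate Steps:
P(J) = -2/15 (P(J) = -2*1/15 = -2/15)
k = 3949 (k = 29 + 3920 = 3949)
g(P(-13)) + k = -49 + 3949 = 3900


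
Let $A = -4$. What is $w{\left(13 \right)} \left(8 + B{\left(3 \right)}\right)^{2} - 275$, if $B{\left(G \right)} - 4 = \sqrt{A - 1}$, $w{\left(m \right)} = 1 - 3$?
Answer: $-553 - 48 i \sqrt{5} \approx -553.0 - 107.33 i$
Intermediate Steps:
$w{\left(m \right)} = -2$
$B{\left(G \right)} = 4 + i \sqrt{5}$ ($B{\left(G \right)} = 4 + \sqrt{-4 - 1} = 4 + \sqrt{-5} = 4 + i \sqrt{5}$)
$w{\left(13 \right)} \left(8 + B{\left(3 \right)}\right)^{2} - 275 = - 2 \left(8 + \left(4 + i \sqrt{5}\right)\right)^{2} - 275 = - 2 \left(12 + i \sqrt{5}\right)^{2} - 275 = -275 - 2 \left(12 + i \sqrt{5}\right)^{2}$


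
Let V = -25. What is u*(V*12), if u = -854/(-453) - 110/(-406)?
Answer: -19827700/30653 ≈ -646.84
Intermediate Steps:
u = 198277/91959 (u = -854*(-1/453) - 110*(-1/406) = 854/453 + 55/203 = 198277/91959 ≈ 2.1561)
u*(V*12) = 198277*(-25*12)/91959 = (198277/91959)*(-300) = -19827700/30653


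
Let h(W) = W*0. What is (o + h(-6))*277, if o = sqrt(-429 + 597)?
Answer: 554*sqrt(42) ≈ 3590.3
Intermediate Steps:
o = 2*sqrt(42) (o = sqrt(168) = 2*sqrt(42) ≈ 12.961)
h(W) = 0
(o + h(-6))*277 = (2*sqrt(42) + 0)*277 = (2*sqrt(42))*277 = 554*sqrt(42)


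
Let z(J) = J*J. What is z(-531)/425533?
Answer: 281961/425533 ≈ 0.66261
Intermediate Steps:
z(J) = J²
z(-531)/425533 = (-531)²/425533 = 281961*(1/425533) = 281961/425533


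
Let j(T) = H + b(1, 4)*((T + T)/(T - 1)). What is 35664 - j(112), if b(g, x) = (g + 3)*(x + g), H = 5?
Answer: 3953669/111 ≈ 35619.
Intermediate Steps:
b(g, x) = (3 + g)*(g + x)
j(T) = 5 + 40*T/(-1 + T) (j(T) = 5 + (1² + 3*1 + 3*4 + 1*4)*((T + T)/(T - 1)) = 5 + (1 + 3 + 12 + 4)*((2*T)/(-1 + T)) = 5 + 20*(2*T/(-1 + T)) = 5 + 40*T/(-1 + T))
35664 - j(112) = 35664 - 5*(-1 + 9*112)/(-1 + 112) = 35664 - 5*(-1 + 1008)/111 = 35664 - 5*1007/111 = 35664 - 1*5035/111 = 35664 - 5035/111 = 3953669/111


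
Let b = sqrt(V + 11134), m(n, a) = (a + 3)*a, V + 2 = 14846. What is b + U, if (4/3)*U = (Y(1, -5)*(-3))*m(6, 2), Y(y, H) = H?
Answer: 225/2 + sqrt(25978) ≈ 273.68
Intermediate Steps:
V = 14844 (V = -2 + 14846 = 14844)
m(n, a) = a*(3 + a) (m(n, a) = (3 + a)*a = a*(3 + a))
b = sqrt(25978) (b = sqrt(14844 + 11134) = sqrt(25978) ≈ 161.18)
U = 225/2 (U = 3*((-5*(-3))*(2*(3 + 2)))/4 = 3*(15*(2*5))/4 = 3*(15*10)/4 = (3/4)*150 = 225/2 ≈ 112.50)
b + U = sqrt(25978) + 225/2 = 225/2 + sqrt(25978)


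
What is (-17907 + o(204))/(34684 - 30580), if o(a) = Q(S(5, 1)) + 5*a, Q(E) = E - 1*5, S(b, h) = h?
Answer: -889/216 ≈ -4.1157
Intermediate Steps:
Q(E) = -5 + E (Q(E) = E - 5 = -5 + E)
o(a) = -4 + 5*a (o(a) = (-5 + 1) + 5*a = -4 + 5*a)
(-17907 + o(204))/(34684 - 30580) = (-17907 + (-4 + 5*204))/(34684 - 30580) = (-17907 + (-4 + 1020))/4104 = (-17907 + 1016)*(1/4104) = -16891*1/4104 = -889/216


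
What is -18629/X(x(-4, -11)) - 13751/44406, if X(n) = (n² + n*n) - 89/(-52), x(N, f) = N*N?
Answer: -43383777911/1186217478 ≈ -36.573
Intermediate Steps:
x(N, f) = N²
X(n) = 89/52 + 2*n² (X(n) = (n² + n²) - 89*(-1/52) = 2*n² + 89/52 = 89/52 + 2*n²)
-18629/X(x(-4, -11)) - 13751/44406 = -18629/(89/52 + 2*((-4)²)²) - 13751/44406 = -18629/(89/52 + 2*16²) - 13751*1/44406 = -18629/(89/52 + 2*256) - 13751/44406 = -18629/(89/52 + 512) - 13751/44406 = -18629/26713/52 - 13751/44406 = -18629*52/26713 - 13751/44406 = -968708/26713 - 13751/44406 = -43383777911/1186217478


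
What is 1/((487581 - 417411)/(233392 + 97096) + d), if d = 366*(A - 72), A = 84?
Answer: 165244/725786733 ≈ 0.00022768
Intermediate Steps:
d = 4392 (d = 366*(84 - 72) = 366*12 = 4392)
1/((487581 - 417411)/(233392 + 97096) + d) = 1/((487581 - 417411)/(233392 + 97096) + 4392) = 1/(70170/330488 + 4392) = 1/(70170*(1/330488) + 4392) = 1/(35085/165244 + 4392) = 1/(725786733/165244) = 165244/725786733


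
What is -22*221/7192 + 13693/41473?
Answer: -51580835/149136908 ≈ -0.34586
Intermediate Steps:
-22*221/7192 + 13693/41473 = -4862*1/7192 + 13693*(1/41473) = -2431/3596 + 13693/41473 = -51580835/149136908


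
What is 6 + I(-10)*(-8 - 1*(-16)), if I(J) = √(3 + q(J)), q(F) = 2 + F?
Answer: 6 + 8*I*√5 ≈ 6.0 + 17.889*I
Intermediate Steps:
I(J) = √(5 + J) (I(J) = √(3 + (2 + J)) = √(5 + J))
6 + I(-10)*(-8 - 1*(-16)) = 6 + √(5 - 10)*(-8 - 1*(-16)) = 6 + √(-5)*(-8 + 16) = 6 + (I*√5)*8 = 6 + 8*I*√5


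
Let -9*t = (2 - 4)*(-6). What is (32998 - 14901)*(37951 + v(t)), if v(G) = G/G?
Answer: 686817344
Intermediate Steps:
t = -4/3 (t = -(2 - 4)*(-6)/9 = -(-2)*(-6)/9 = -⅑*12 = -4/3 ≈ -1.3333)
v(G) = 1
(32998 - 14901)*(37951 + v(t)) = (32998 - 14901)*(37951 + 1) = 18097*37952 = 686817344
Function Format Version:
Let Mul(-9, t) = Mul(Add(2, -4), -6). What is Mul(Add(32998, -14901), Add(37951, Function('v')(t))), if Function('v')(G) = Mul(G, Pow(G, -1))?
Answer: 686817344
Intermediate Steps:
t = Rational(-4, 3) (t = Mul(Rational(-1, 9), Mul(Add(2, -4), -6)) = Mul(Rational(-1, 9), Mul(-2, -6)) = Mul(Rational(-1, 9), 12) = Rational(-4, 3) ≈ -1.3333)
Function('v')(G) = 1
Mul(Add(32998, -14901), Add(37951, Function('v')(t))) = Mul(Add(32998, -14901), Add(37951, 1)) = Mul(18097, 37952) = 686817344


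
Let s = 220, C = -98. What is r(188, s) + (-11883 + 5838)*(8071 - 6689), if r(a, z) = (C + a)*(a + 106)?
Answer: -8327730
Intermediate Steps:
r(a, z) = (-98 + a)*(106 + a) (r(a, z) = (-98 + a)*(a + 106) = (-98 + a)*(106 + a))
r(188, s) + (-11883 + 5838)*(8071 - 6689) = (-10388 + 188**2 + 8*188) + (-11883 + 5838)*(8071 - 6689) = (-10388 + 35344 + 1504) - 6045*1382 = 26460 - 8354190 = -8327730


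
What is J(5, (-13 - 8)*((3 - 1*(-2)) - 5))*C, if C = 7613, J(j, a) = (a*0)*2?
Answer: 0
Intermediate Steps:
J(j, a) = 0 (J(j, a) = 0*2 = 0)
J(5, (-13 - 8)*((3 - 1*(-2)) - 5))*C = 0*7613 = 0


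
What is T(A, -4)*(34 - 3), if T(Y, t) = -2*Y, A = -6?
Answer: 372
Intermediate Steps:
T(A, -4)*(34 - 3) = (-2*(-6))*(34 - 3) = 12*31 = 372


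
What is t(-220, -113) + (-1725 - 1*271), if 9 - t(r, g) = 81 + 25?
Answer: -2093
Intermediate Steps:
t(r, g) = -97 (t(r, g) = 9 - (81 + 25) = 9 - 1*106 = 9 - 106 = -97)
t(-220, -113) + (-1725 - 1*271) = -97 + (-1725 - 1*271) = -97 + (-1725 - 271) = -97 - 1996 = -2093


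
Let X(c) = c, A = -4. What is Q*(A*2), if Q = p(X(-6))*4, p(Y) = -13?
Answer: 416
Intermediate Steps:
Q = -52 (Q = -13*4 = -52)
Q*(A*2) = -(-208)*2 = -52*(-8) = 416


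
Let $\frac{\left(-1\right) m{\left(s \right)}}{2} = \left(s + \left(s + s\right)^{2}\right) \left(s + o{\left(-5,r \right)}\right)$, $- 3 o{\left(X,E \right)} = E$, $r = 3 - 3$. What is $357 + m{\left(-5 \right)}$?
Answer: $1307$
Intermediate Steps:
$r = 0$
$o{\left(X,E \right)} = - \frac{E}{3}$
$m{\left(s \right)} = - 2 s \left(s + 4 s^{2}\right)$ ($m{\left(s \right)} = - 2 \left(s + \left(s + s\right)^{2}\right) \left(s - 0\right) = - 2 \left(s + \left(2 s\right)^{2}\right) \left(s + 0\right) = - 2 \left(s + 4 s^{2}\right) s = - 2 s \left(s + 4 s^{2}\right)$)
$357 + m{\left(-5 \right)} = 357 + \left(-5\right)^{2} \left(-2 - -40\right) = 357 + 25 \left(-2 + 40\right) = 357 + 25 \cdot 38 = 357 + 950 = 1307$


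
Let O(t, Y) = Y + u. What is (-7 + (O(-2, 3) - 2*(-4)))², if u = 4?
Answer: 64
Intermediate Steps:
O(t, Y) = 4 + Y (O(t, Y) = Y + 4 = 4 + Y)
(-7 + (O(-2, 3) - 2*(-4)))² = (-7 + ((4 + 3) - 2*(-4)))² = (-7 + (7 + 8))² = (-7 + 15)² = 8² = 64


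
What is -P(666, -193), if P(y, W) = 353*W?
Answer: 68129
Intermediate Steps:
-P(666, -193) = -353*(-193) = -1*(-68129) = 68129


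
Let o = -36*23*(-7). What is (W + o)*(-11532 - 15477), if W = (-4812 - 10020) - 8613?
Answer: 476681841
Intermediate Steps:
W = -23445 (W = -14832 - 8613 = -23445)
o = 5796 (o = -828*(-7) = 5796)
(W + o)*(-11532 - 15477) = (-23445 + 5796)*(-11532 - 15477) = -17649*(-27009) = 476681841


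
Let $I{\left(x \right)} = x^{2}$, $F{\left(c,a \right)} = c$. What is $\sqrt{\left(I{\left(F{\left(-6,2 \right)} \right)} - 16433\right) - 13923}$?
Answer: $4 i \sqrt{1895} \approx 174.13 i$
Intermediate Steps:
$\sqrt{\left(I{\left(F{\left(-6,2 \right)} \right)} - 16433\right) - 13923} = \sqrt{\left(\left(-6\right)^{2} - 16433\right) - 13923} = \sqrt{\left(36 - 16433\right) - 13923} = \sqrt{-16397 - 13923} = \sqrt{-30320} = 4 i \sqrt{1895}$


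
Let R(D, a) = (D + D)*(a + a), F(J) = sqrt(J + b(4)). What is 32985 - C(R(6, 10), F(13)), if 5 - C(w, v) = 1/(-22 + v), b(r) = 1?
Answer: 7750289/235 - sqrt(14)/470 ≈ 32980.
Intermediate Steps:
F(J) = sqrt(1 + J) (F(J) = sqrt(J + 1) = sqrt(1 + J))
R(D, a) = 4*D*a (R(D, a) = (2*D)*(2*a) = 4*D*a)
C(w, v) = 5 - 1/(-22 + v)
32985 - C(R(6, 10), F(13)) = 32985 - (-111 + 5*sqrt(1 + 13))/(-22 + sqrt(1 + 13)) = 32985 - (-111 + 5*sqrt(14))/(-22 + sqrt(14))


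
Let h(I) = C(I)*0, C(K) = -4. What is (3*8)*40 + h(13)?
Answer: 960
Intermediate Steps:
h(I) = 0 (h(I) = -4*0 = 0)
(3*8)*40 + h(13) = (3*8)*40 + 0 = 24*40 + 0 = 960 + 0 = 960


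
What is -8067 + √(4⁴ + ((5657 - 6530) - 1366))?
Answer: -8067 + I*√1983 ≈ -8067.0 + 44.531*I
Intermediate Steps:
-8067 + √(4⁴ + ((5657 - 6530) - 1366)) = -8067 + √(256 + (-873 - 1366)) = -8067 + √(256 - 2239) = -8067 + √(-1983) = -8067 + I*√1983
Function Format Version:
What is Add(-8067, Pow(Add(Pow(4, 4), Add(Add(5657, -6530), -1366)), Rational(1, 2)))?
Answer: Add(-8067, Mul(I, Pow(1983, Rational(1, 2)))) ≈ Add(-8067.0, Mul(44.531, I))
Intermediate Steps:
Add(-8067, Pow(Add(Pow(4, 4), Add(Add(5657, -6530), -1366)), Rational(1, 2))) = Add(-8067, Pow(Add(256, Add(-873, -1366)), Rational(1, 2))) = Add(-8067, Pow(Add(256, -2239), Rational(1, 2))) = Add(-8067, Pow(-1983, Rational(1, 2))) = Add(-8067, Mul(I, Pow(1983, Rational(1, 2))))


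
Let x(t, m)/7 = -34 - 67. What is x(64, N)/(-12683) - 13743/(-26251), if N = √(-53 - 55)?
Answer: 192861926/332941433 ≈ 0.57927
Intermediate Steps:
N = 6*I*√3 (N = √(-108) = 6*I*√3 ≈ 10.392*I)
x(t, m) = -707 (x(t, m) = 7*(-34 - 67) = 7*(-101) = -707)
x(64, N)/(-12683) - 13743/(-26251) = -707/(-12683) - 13743/(-26251) = -707*(-1/12683) - 13743*(-1/26251) = 707/12683 + 13743/26251 = 192861926/332941433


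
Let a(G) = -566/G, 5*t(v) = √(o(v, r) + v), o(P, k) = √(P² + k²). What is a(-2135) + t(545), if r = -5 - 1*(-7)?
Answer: 566/2135 + √(545 + √297029)/5 ≈ 6.8681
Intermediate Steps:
r = 2 (r = -5 + 7 = 2)
t(v) = √(v + √(4 + v²))/5 (t(v) = √(√(v² + 2²) + v)/5 = √(√(v² + 4) + v)/5 = √(√(4 + v²) + v)/5 = √(v + √(4 + v²))/5)
a(-2135) + t(545) = -566/(-2135) + √(545 + √(4 + 545²))/5 = -566*(-1/2135) + √(545 + √(4 + 297025))/5 = 566/2135 + √(545 + √297029)/5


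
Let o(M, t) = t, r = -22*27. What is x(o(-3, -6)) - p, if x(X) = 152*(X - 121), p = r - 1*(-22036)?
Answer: -40746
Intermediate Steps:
r = -594
p = 21442 (p = -594 - 1*(-22036) = -594 + 22036 = 21442)
x(X) = -18392 + 152*X (x(X) = 152*(-121 + X) = -18392 + 152*X)
x(o(-3, -6)) - p = (-18392 + 152*(-6)) - 1*21442 = (-18392 - 912) - 21442 = -19304 - 21442 = -40746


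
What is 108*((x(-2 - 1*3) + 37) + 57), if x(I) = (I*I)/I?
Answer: 9612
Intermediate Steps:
x(I) = I (x(I) = I²/I = I)
108*((x(-2 - 1*3) + 37) + 57) = 108*(((-2 - 1*3) + 37) + 57) = 108*(((-2 - 3) + 37) + 57) = 108*((-5 + 37) + 57) = 108*(32 + 57) = 108*89 = 9612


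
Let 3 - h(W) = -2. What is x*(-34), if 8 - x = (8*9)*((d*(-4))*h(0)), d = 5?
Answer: -245072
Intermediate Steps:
h(W) = 5 (h(W) = 3 - 1*(-2) = 3 + 2 = 5)
x = 7208 (x = 8 - 8*9*(5*(-4))*5 = 8 - 72*(-20*5) = 8 - 72*(-100) = 8 - 1*(-7200) = 8 + 7200 = 7208)
x*(-34) = 7208*(-34) = -245072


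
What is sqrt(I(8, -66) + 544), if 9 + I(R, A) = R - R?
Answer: sqrt(535) ≈ 23.130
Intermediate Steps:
I(R, A) = -9 (I(R, A) = -9 + (R - R) = -9 + 0 = -9)
sqrt(I(8, -66) + 544) = sqrt(-9 + 544) = sqrt(535)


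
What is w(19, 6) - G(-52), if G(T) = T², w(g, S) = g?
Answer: -2685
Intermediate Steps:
w(19, 6) - G(-52) = 19 - 1*(-52)² = 19 - 1*2704 = 19 - 2704 = -2685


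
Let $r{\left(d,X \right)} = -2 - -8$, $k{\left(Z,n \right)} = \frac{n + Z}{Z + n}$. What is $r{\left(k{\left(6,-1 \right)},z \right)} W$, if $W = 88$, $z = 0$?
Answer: $528$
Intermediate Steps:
$k{\left(Z,n \right)} = 1$ ($k{\left(Z,n \right)} = \frac{Z + n}{Z + n} = 1$)
$r{\left(d,X \right)} = 6$ ($r{\left(d,X \right)} = -2 + 8 = 6$)
$r{\left(k{\left(6,-1 \right)},z \right)} W = 6 \cdot 88 = 528$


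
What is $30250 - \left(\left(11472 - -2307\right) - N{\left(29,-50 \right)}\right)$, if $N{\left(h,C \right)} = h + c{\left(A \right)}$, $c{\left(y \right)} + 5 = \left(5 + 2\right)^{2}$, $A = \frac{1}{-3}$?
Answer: $16544$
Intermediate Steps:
$A = - \frac{1}{3} \approx -0.33333$
$c{\left(y \right)} = 44$ ($c{\left(y \right)} = -5 + \left(5 + 2\right)^{2} = -5 + 7^{2} = -5 + 49 = 44$)
$N{\left(h,C \right)} = 44 + h$ ($N{\left(h,C \right)} = h + 44 = 44 + h$)
$30250 - \left(\left(11472 - -2307\right) - N{\left(29,-50 \right)}\right) = 30250 - \left(\left(11472 - -2307\right) - \left(44 + 29\right)\right) = 30250 - \left(\left(11472 + 2307\right) - 73\right) = 30250 - \left(13779 - 73\right) = 30250 - 13706 = 16544$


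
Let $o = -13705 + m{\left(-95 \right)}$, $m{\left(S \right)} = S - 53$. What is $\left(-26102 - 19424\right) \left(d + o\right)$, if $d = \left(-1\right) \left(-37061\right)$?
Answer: $-1056567408$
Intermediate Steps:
$m{\left(S \right)} = -53 + S$
$d = 37061$
$o = -13853$ ($o = -13705 - 148 = -13853$)
$\left(-26102 - 19424\right) \left(d + o\right) = \left(-26102 - 19424\right) \left(37061 - 13853\right) = \left(-45526\right) 23208 = -1056567408$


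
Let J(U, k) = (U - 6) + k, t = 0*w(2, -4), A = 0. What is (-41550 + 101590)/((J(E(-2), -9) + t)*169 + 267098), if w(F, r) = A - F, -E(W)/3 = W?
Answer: 60040/265577 ≈ 0.22607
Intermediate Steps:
E(W) = -3*W
w(F, r) = -F (w(F, r) = 0 - F = -F)
t = 0 (t = 0*(-1*2) = 0*(-2) = 0)
J(U, k) = -6 + U + k (J(U, k) = (-6 + U) + k = -6 + U + k)
(-41550 + 101590)/((J(E(-2), -9) + t)*169 + 267098) = (-41550 + 101590)/(((-6 - 3*(-2) - 9) + 0)*169 + 267098) = 60040/(((-6 + 6 - 9) + 0)*169 + 267098) = 60040/((-9 + 0)*169 + 267098) = 60040/(-9*169 + 267098) = 60040/(-1521 + 267098) = 60040/265577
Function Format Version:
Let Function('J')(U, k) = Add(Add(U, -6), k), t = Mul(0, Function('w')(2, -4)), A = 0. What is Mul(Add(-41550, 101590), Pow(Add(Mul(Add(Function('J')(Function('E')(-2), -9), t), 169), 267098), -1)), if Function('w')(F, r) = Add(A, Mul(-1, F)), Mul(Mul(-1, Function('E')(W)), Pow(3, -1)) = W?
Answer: Rational(60040, 265577) ≈ 0.22607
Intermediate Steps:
Function('E')(W) = Mul(-3, W)
Function('w')(F, r) = Mul(-1, F) (Function('w')(F, r) = Add(0, Mul(-1, F)) = Mul(-1, F))
t = 0 (t = Mul(0, Mul(-1, 2)) = Mul(0, -2) = 0)
Function('J')(U, k) = Add(-6, U, k) (Function('J')(U, k) = Add(Add(-6, U), k) = Add(-6, U, k))
Mul(Add(-41550, 101590), Pow(Add(Mul(Add(Function('J')(Function('E')(-2), -9), t), 169), 267098), -1)) = Mul(Add(-41550, 101590), Pow(Add(Mul(Add(Add(-6, Mul(-3, -2), -9), 0), 169), 267098), -1)) = Mul(60040, Pow(Add(Mul(Add(Add(-6, 6, -9), 0), 169), 267098), -1)) = Mul(60040, Pow(Add(Mul(Add(-9, 0), 169), 267098), -1)) = Mul(60040, Pow(Add(Mul(-9, 169), 267098), -1)) = Mul(60040, Pow(Add(-1521, 267098), -1)) = Mul(60040, Pow(265577, -1)) = Mul(60040, Rational(1, 265577)) = Rational(60040, 265577)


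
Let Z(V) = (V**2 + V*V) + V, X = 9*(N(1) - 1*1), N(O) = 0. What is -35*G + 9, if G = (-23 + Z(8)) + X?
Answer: -3631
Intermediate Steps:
X = -9 (X = 9*(0 - 1*1) = 9*(0 - 1) = 9*(-1) = -9)
Z(V) = V + 2*V**2 (Z(V) = (V**2 + V**2) + V = 2*V**2 + V = V + 2*V**2)
G = 104 (G = (-23 + 8*(1 + 2*8)) - 9 = (-23 + 8*(1 + 16)) - 9 = (-23 + 8*17) - 9 = (-23 + 136) - 9 = 113 - 9 = 104)
-35*G + 9 = -35*104 + 9 = -3640 + 9 = -3631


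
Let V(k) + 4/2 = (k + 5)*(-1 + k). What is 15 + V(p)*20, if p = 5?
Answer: 775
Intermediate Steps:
V(k) = -2 + (-1 + k)*(5 + k) (V(k) = -2 + (k + 5)*(-1 + k) = -2 + (5 + k)*(-1 + k) = -2 + (-1 + k)*(5 + k))
15 + V(p)*20 = 15 + (-7 + 5**2 + 4*5)*20 = 15 + (-7 + 25 + 20)*20 = 15 + 38*20 = 15 + 760 = 775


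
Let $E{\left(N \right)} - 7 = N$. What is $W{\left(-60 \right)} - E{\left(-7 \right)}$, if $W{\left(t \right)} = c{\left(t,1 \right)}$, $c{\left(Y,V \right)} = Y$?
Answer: $-60$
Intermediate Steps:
$E{\left(N \right)} = 7 + N$
$W{\left(t \right)} = t$
$W{\left(-60 \right)} - E{\left(-7 \right)} = -60 - \left(7 - 7\right) = -60 - 0 = -60 + 0 = -60$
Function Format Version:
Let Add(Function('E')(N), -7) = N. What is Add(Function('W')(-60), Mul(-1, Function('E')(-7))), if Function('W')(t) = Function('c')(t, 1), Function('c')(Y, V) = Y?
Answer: -60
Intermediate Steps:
Function('E')(N) = Add(7, N)
Function('W')(t) = t
Add(Function('W')(-60), Mul(-1, Function('E')(-7))) = Add(-60, Mul(-1, Add(7, -7))) = Add(-60, Mul(-1, 0)) = Add(-60, 0) = -60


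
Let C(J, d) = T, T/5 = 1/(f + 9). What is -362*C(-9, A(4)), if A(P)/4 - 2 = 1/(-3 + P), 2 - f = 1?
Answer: -181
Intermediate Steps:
f = 1 (f = 2 - 1*1 = 2 - 1 = 1)
A(P) = 8 + 4/(-3 + P)
T = ½ (T = 5/(1 + 9) = 5/10 = 5*(⅒) = ½ ≈ 0.50000)
C(J, d) = ½
-362*C(-9, A(4)) = -362*½ = -181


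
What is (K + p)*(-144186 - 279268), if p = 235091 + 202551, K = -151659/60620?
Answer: -5617055142929987/30310 ≈ -1.8532e+11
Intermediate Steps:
K = -151659/60620 (K = -151659*1/60620 = -151659/60620 ≈ -2.5018)
p = 437642
(K + p)*(-144186 - 279268) = (-151659/60620 + 437642)*(-144186 - 279268) = (26529706381/60620)*(-423454) = -5617055142929987/30310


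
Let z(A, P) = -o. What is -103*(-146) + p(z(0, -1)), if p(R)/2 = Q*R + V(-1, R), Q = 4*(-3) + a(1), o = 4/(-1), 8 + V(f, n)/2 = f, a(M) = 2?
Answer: 14922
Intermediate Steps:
V(f, n) = -16 + 2*f
o = -4 (o = 4*(-1) = -4)
Q = -10 (Q = 4*(-3) + 2 = -12 + 2 = -10)
z(A, P) = 4 (z(A, P) = -1*(-4) = 4)
p(R) = -36 - 20*R (p(R) = 2*(-10*R + (-16 + 2*(-1))) = 2*(-10*R + (-16 - 2)) = 2*(-10*R - 18) = 2*(-18 - 10*R) = -36 - 20*R)
-103*(-146) + p(z(0, -1)) = -103*(-146) + (-36 - 20*4) = 15038 + (-36 - 80) = 15038 - 116 = 14922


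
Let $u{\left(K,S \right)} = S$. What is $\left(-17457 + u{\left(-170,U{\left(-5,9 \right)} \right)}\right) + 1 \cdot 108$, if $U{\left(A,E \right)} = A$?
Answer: $-17354$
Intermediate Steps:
$\left(-17457 + u{\left(-170,U{\left(-5,9 \right)} \right)}\right) + 1 \cdot 108 = \left(-17457 - 5\right) + 1 \cdot 108 = -17462 + 108 = -17354$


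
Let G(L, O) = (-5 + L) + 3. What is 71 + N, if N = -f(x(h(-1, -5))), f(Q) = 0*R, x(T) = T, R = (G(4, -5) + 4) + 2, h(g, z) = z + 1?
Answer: 71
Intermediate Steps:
G(L, O) = -2 + L
h(g, z) = 1 + z
R = 8 (R = ((-2 + 4) + 4) + 2 = (2 + 4) + 2 = 6 + 2 = 8)
f(Q) = 0 (f(Q) = 0*8 = 0)
N = 0 (N = -1*0 = 0)
71 + N = 71 + 0 = 71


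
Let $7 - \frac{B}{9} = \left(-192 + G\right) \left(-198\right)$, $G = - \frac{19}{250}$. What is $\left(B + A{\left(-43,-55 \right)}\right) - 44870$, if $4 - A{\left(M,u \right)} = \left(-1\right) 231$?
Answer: $- \frac{48356429}{125} \approx -3.8685 \cdot 10^{5}$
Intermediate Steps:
$G = - \frac{19}{250}$ ($G = \left(-19\right) \frac{1}{250} = - \frac{19}{250} \approx -0.076$)
$B = - \frac{42777054}{125}$ ($B = 63 - 9 \left(-192 - \frac{19}{250}\right) \left(-198\right) = 63 - 9 \left(\left(- \frac{48019}{250}\right) \left(-198\right)\right) = 63 - \frac{42784929}{125} = - \frac{42777054}{125} \approx -3.4222 \cdot 10^{5}$)
$A{\left(M,u \right)} = 235$ ($A{\left(M,u \right)} = 4 - \left(-1\right) 231 = 4 - -231 = 4 + 231 = 235$)
$\left(B + A{\left(-43,-55 \right)}\right) - 44870 = \left(- \frac{42777054}{125} + 235\right) - 44870 = - \frac{42747679}{125} - 44870 = - \frac{48356429}{125}$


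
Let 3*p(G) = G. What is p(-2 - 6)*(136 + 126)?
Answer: -2096/3 ≈ -698.67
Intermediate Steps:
p(G) = G/3
p(-2 - 6)*(136 + 126) = ((-2 - 6)/3)*(136 + 126) = ((1/3)*(-8))*262 = -8/3*262 = -2096/3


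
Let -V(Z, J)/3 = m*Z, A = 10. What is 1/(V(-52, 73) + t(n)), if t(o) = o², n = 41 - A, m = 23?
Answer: 1/4549 ≈ 0.00021983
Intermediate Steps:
V(Z, J) = -69*Z
n = 31 (n = 41 - 1*10 = 41 - 10 = 31)
1/(V(-52, 73) + t(n)) = 1/(-69*(-52) + 31²) = 1/(3588 + 961) = 1/4549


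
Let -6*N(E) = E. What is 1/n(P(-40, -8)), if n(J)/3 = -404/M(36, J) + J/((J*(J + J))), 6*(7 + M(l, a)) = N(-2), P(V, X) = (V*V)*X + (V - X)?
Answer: 3208000/559885449 ≈ 0.0057297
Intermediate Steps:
N(E) = -E/6
P(V, X) = V - X + X*V² (P(V, X) = V²*X + (V - X) = X*V² + (V - X) = V - X + X*V²)
M(l, a) = -125/18 (M(l, a) = -7 + (-⅙*(-2))/6 = -7 + (⅙)*(⅓) = -7 + 1/18 = -125/18)
n(J) = 21816/125 + 3/(2*J) (n(J) = 3*(-404/(-125/18) + J/((J*(J + J)))) = 3*(-404*(-18/125) + J/((J*(2*J)))) = 3*(7272/125 + J/((2*J²))) = 3*(7272/125 + J*(1/(2*J²))) = 3*(7272/125 + 1/(2*J)) = 21816/125 + 3/(2*J))
1/n(P(-40, -8)) = 1/(3*(125 + 14544*(-40 - 1*(-8) - 8*(-40)²))/(250*(-40 - 1*(-8) - 8*(-40)²))) = 1/(3*(125 + 14544*(-40 + 8 - 8*1600))/(250*(-40 + 8 - 8*1600))) = 1/(3*(125 + 14544*(-40 + 8 - 12800))/(250*(-40 + 8 - 12800))) = 1/((3/250)*(125 + 14544*(-12832))/(-12832)) = 1/((3/250)*(-1/12832)*(125 - 186628608)) = 1/((3/250)*(-1/12832)*(-186628483)) = 1/(559885449/3208000) = 3208000/559885449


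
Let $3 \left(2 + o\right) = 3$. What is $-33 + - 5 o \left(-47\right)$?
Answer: $-268$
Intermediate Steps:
$o = -1$ ($o = -2 + \frac{1}{3} \cdot 3 = -2 + 1 = -1$)
$-33 + - 5 o \left(-47\right) = -33 + \left(-5\right) \left(-1\right) \left(-47\right) = -33 + 5 \left(-47\right) = -33 - 235 = -268$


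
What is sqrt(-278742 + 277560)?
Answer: I*sqrt(1182) ≈ 34.38*I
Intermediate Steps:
sqrt(-278742 + 277560) = sqrt(-1182) = I*sqrt(1182)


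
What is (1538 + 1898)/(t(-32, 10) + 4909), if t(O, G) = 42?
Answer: 3436/4951 ≈ 0.69400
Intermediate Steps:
(1538 + 1898)/(t(-32, 10) + 4909) = (1538 + 1898)/(42 + 4909) = 3436/4951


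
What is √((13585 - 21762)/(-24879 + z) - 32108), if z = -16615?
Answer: 5*I*√2211267003018/41494 ≈ 179.19*I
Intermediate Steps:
√((13585 - 21762)/(-24879 + z) - 32108) = √((13585 - 21762)/(-24879 - 16615) - 32108) = √(-8177/(-41494) - 32108) = √(-8177*(-1/41494) - 32108) = √(8177/41494 - 32108) = √(-1332281175/41494) = 5*I*√2211267003018/41494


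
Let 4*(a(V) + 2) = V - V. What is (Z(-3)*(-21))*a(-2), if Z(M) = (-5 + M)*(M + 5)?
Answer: -672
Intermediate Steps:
a(V) = -2 (a(V) = -2 + (V - V)/4 = -2 + (¼)*0 = -2 + 0 = -2)
Z(M) = (-5 + M)*(5 + M)
(Z(-3)*(-21))*a(-2) = ((-25 + (-3)²)*(-21))*(-2) = ((-25 + 9)*(-21))*(-2) = -16*(-21)*(-2) = 336*(-2) = -672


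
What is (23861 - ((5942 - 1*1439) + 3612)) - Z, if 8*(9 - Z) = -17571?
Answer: 108325/8 ≈ 13541.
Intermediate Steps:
Z = 17643/8 (Z = 9 - 1/8*(-17571) = 9 + 17571/8 = 17643/8 ≈ 2205.4)
(23861 - ((5942 - 1*1439) + 3612)) - Z = (23861 - ((5942 - 1*1439) + 3612)) - 1*17643/8 = (23861 - ((5942 - 1439) + 3612)) - 17643/8 = (23861 - (4503 + 3612)) - 17643/8 = (23861 - 1*8115) - 17643/8 = (23861 - 8115) - 17643/8 = 15746 - 17643/8 = 108325/8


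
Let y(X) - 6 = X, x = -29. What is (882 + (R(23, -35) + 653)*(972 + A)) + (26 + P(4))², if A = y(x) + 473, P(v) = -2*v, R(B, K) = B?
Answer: 962478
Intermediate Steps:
y(X) = 6 + X
A = 450 (A = (6 - 29) + 473 = -23 + 473 = 450)
(882 + (R(23, -35) + 653)*(972 + A)) + (26 + P(4))² = (882 + (23 + 653)*(972 + 450)) + (26 - 2*4)² = (882 + 676*1422) + (26 - 8)² = (882 + 961272) + 18² = 962154 + 324 = 962478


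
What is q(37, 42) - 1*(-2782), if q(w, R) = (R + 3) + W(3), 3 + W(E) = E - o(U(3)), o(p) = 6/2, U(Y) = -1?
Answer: 2824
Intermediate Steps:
o(p) = 3 (o(p) = 6*(½) = 3)
W(E) = -6 + E (W(E) = -3 + (E - 1*3) = -3 + (E - 3) = -3 + (-3 + E) = -6 + E)
q(w, R) = R (q(w, R) = (R + 3) + (-6 + 3) = (3 + R) - 3 = R)
q(37, 42) - 1*(-2782) = 42 - 1*(-2782) = 42 + 2782 = 2824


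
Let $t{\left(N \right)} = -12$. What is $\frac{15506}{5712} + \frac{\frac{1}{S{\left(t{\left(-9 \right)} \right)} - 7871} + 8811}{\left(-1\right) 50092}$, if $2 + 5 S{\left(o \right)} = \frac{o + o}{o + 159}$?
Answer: $\frac{25015348253885}{9853452153384} \approx 2.5387$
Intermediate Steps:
$S{\left(o \right)} = - \frac{2}{5} + \frac{2 o}{5 \left(159 + o\right)}$ ($S{\left(o \right)} = - \frac{2}{5} + \frac{\left(o + o\right) \frac{1}{o + 159}}{5} = - \frac{2}{5} + \frac{2 o \frac{1}{159 + o}}{5} = - \frac{2}{5} + \frac{2 o}{5 \left(159 + o\right)}$)
$\frac{15506}{5712} + \frac{\frac{1}{S{\left(t{\left(-9 \right)} \right)} - 7871} + 8811}{\left(-1\right) 50092} = \frac{15506}{5712} + \frac{\frac{1}{- \frac{318}{795 + 5 \left(-12\right)} - 7871} + 8811}{\left(-1\right) 50092} = 15506 \cdot \frac{1}{5712} + \frac{\frac{1}{- \frac{318}{795 - 60} + \left(-10746 + 2875\right)} + 8811}{-50092} = \frac{7753}{2856} + \left(\frac{1}{- \frac{318}{735} - 7871} + 8811\right) \left(- \frac{1}{50092}\right) = \frac{7753}{2856} + \left(\frac{1}{\left(-318\right) \frac{1}{735} - 7871} + 8811\right) \left(- \frac{1}{50092}\right) = \frac{7753}{2856} + \left(\frac{1}{- \frac{106}{245} - 7871} + 8811\right) \left(- \frac{1}{50092}\right) = \frac{7753}{2856} + \left(\frac{1}{- \frac{1928501}{245}} + 8811\right) \left(- \frac{1}{50092}\right) = \frac{7753}{2856} + \left(- \frac{245}{1928501} + 8811\right) \left(- \frac{1}{50092}\right) = \frac{7753}{2856} + \frac{16992022066}{1928501} \left(- \frac{1}{50092}\right) = \frac{7753}{2856} - \frac{8496011033}{48301236046} = \frac{25015348253885}{9853452153384}$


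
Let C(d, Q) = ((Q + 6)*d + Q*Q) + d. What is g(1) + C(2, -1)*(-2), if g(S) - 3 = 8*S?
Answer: -15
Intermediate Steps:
C(d, Q) = d + Q**2 + d*(6 + Q) (C(d, Q) = ((6 + Q)*d + Q**2) + d = (d*(6 + Q) + Q**2) + d = (Q**2 + d*(6 + Q)) + d = d + Q**2 + d*(6 + Q))
g(S) = 3 + 8*S
g(1) + C(2, -1)*(-2) = (3 + 8*1) + ((-1)**2 + 7*2 - 1*2)*(-2) = (3 + 8) + (1 + 14 - 2)*(-2) = 11 + 13*(-2) = 11 - 26 = -15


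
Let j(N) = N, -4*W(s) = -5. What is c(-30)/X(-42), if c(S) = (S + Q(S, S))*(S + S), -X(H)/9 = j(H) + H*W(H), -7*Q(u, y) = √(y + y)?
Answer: 400/189 + 80*I*√15/3969 ≈ 2.1164 + 0.078065*I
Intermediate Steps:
W(s) = 5/4 (W(s) = -¼*(-5) = 5/4)
Q(u, y) = -√2*√y/7 (Q(u, y) = -√(y + y)/7 = -√2*√y/7)
X(H) = -81*H/4 (X(H) = -9*(H + H*(5/4)) = -9*(H + 5*H/4) = -81*H/4)
c(S) = 2*S*(S - √2*√S/7) (c(S) = (S - √2*√S/7)*(S + S) = (S - √2*√S/7)*(2*S) = 2*S*(S - √2*√S/7))
c(-30)/X(-42) = (2*(-30)² - 2*√2*(-30)^(3/2)/7)/((-81/4*(-42))) = (2*900 - 2*√2*(-30*I*√30)/7)/(1701/2) = (1800 + 120*I*√15/7)*(2/1701) = 400/189 + 80*I*√15/3969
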